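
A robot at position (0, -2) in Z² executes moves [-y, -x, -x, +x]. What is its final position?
(-1, -3)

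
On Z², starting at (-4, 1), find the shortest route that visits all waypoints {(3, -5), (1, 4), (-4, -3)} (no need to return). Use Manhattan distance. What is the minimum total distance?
24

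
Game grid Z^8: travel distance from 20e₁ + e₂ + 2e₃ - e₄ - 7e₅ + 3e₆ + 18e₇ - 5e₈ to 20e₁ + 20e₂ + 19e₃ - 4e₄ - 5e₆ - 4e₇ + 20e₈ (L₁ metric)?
101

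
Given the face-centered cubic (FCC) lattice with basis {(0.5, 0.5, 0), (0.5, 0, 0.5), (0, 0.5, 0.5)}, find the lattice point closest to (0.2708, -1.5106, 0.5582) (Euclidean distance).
(0, -1.5, 0.5)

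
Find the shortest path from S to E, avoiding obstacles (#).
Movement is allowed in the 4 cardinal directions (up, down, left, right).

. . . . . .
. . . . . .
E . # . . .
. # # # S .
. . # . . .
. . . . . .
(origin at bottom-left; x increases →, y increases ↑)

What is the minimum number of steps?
7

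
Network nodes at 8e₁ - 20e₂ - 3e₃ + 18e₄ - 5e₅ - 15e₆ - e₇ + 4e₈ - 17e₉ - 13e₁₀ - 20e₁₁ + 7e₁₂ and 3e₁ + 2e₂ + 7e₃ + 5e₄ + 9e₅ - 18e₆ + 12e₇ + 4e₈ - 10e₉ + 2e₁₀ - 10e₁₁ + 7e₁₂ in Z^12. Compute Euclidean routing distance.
39.064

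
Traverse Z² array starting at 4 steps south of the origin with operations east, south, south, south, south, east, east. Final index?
(3, -8)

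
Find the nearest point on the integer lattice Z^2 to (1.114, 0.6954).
(1, 1)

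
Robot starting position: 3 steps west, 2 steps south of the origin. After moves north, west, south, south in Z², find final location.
(-4, -3)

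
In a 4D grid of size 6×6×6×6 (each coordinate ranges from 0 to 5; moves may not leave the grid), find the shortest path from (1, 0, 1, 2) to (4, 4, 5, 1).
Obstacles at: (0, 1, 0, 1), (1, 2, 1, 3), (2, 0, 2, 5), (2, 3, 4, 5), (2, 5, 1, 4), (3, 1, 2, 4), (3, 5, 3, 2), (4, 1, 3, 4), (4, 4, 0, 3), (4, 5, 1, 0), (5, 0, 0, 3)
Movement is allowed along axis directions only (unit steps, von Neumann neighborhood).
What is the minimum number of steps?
12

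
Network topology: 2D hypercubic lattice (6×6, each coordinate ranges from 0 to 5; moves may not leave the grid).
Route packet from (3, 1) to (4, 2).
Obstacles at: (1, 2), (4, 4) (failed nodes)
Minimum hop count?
2
(one shortest path: (3, 1) → (4, 1) → (4, 2))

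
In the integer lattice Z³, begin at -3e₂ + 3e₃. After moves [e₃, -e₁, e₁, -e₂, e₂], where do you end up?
(0, -3, 4)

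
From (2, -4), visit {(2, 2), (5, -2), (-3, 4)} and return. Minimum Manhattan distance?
32
(one optimal route: (2, -4) → (2, 2) → (-3, 4) → (5, -2) → (2, -4))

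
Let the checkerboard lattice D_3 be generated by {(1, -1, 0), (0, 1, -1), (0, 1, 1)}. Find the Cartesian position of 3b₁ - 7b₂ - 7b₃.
(3, -17, 0)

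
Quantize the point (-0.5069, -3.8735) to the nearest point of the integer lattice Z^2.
(-1, -4)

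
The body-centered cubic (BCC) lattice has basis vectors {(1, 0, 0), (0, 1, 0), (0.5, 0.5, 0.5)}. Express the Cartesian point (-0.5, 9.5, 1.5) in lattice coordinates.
-2b₁ + 8b₂ + 3b₃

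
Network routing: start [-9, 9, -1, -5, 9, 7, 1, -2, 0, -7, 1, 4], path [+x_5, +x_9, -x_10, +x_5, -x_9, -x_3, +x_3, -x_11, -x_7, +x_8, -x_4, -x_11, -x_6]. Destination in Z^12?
(-9, 9, -1, -6, 11, 6, 0, -1, 0, -8, -1, 4)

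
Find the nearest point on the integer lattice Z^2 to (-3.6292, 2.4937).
(-4, 2)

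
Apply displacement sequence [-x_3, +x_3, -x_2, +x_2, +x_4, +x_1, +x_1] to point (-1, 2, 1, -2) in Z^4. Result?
(1, 2, 1, -1)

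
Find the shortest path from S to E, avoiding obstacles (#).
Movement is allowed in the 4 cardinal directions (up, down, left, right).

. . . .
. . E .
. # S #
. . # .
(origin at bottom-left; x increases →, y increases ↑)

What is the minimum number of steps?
1
(one shortest path: (2, 1) → (2, 2))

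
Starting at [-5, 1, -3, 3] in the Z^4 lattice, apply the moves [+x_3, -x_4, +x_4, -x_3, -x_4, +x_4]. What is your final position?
(-5, 1, -3, 3)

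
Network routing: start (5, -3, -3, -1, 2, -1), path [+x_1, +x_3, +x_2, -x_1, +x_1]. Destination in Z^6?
(6, -2, -2, -1, 2, -1)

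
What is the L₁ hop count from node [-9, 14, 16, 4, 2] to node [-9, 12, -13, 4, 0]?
33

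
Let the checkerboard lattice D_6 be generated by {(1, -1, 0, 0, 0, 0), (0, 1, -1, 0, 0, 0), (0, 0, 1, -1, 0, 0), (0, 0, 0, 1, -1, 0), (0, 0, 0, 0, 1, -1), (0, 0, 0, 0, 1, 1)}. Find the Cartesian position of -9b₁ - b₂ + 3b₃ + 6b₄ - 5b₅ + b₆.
(-9, 8, 4, 3, -10, 6)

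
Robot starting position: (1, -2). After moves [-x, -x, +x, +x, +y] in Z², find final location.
(1, -1)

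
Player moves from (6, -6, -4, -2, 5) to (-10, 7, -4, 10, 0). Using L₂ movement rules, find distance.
24.3721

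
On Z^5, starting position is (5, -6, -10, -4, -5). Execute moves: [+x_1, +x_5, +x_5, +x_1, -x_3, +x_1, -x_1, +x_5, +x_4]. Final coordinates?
(7, -6, -11, -3, -2)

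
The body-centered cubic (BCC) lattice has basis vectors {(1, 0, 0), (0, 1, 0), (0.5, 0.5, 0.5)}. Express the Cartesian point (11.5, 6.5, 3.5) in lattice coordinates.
8b₁ + 3b₂ + 7b₃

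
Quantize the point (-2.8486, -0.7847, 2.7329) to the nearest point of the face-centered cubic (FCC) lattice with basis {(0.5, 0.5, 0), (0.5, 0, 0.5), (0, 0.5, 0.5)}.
(-3, -1, 3)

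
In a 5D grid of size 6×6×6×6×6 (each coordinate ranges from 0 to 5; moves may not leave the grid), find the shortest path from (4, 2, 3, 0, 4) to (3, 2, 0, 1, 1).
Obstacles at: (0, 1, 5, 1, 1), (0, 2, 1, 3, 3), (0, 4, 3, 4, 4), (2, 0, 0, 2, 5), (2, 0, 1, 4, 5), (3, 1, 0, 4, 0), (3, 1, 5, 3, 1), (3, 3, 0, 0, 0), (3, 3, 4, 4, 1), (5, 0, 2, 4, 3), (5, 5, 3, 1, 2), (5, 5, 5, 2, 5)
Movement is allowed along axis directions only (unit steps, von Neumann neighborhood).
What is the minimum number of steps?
8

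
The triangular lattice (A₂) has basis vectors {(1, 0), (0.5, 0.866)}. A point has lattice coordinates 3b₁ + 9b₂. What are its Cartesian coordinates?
(7.5, 7.794)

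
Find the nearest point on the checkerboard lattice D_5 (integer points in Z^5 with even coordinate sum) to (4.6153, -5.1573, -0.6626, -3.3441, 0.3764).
(5, -5, -1, -3, 0)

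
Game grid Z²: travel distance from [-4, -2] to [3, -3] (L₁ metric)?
8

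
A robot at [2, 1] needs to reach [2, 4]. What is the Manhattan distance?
3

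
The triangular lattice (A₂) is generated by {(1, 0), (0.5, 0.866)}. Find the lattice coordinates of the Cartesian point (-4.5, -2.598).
-3b₁ - 3b₂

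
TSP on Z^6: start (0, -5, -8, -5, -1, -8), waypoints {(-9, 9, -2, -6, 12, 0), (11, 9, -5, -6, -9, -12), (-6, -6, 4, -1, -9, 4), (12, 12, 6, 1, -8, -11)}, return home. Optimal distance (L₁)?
226
(one optimal route: (0, -5, -8, -5, -1, -8) → (-9, 9, -2, -6, 12, 0) → (-6, -6, 4, -1, -9, 4) → (12, 12, 6, 1, -8, -11) → (11, 9, -5, -6, -9, -12) → (0, -5, -8, -5, -1, -8))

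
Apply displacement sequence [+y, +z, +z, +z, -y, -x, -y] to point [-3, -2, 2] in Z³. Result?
(-4, -3, 5)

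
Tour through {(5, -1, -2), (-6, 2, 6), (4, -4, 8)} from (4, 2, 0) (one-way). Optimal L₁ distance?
38
(one optimal route: (4, 2, 0) → (5, -1, -2) → (4, -4, 8) → (-6, 2, 6))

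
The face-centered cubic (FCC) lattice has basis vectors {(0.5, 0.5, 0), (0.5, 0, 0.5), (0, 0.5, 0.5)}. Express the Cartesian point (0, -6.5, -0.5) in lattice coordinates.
-6b₁ + 6b₂ - 7b₃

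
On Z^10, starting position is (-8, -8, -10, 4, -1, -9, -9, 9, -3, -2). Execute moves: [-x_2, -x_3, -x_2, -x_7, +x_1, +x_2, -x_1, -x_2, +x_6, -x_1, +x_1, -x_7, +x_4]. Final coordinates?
(-8, -10, -11, 5, -1, -8, -11, 9, -3, -2)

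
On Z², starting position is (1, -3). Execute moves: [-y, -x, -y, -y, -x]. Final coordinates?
(-1, -6)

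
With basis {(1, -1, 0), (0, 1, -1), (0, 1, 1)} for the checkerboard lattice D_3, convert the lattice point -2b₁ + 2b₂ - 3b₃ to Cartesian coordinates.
(-2, 1, -5)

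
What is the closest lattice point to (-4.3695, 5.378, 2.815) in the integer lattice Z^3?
(-4, 5, 3)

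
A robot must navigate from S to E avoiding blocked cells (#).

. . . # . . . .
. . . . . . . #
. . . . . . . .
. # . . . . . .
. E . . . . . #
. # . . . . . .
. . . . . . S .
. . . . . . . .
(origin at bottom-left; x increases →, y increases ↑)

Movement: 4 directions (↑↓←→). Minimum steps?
7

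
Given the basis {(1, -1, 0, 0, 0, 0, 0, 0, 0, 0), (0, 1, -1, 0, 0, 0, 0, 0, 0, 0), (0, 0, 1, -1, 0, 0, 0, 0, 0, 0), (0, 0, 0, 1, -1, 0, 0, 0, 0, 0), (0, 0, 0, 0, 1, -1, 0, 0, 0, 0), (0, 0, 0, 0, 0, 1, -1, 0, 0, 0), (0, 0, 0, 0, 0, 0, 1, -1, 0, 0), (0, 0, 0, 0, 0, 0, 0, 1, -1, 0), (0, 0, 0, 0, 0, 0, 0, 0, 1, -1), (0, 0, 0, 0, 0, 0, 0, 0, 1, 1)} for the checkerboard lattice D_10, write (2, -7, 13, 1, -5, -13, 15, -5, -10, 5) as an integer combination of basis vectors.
2b₁ - 5b₂ + 8b₃ + 9b₄ + 4b₅ - 9b₆ + 6b₇ + b₈ - 7b₉ - 2b₁₀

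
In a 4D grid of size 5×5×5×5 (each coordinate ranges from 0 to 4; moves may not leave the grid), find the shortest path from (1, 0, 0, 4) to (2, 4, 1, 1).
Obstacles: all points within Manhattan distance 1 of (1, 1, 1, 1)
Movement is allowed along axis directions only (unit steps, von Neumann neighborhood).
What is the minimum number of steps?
9
(one shortest path: (1, 0, 0, 4) → (2, 0, 0, 4) → (2, 1, 0, 4) → (2, 2, 0, 4) → (2, 3, 0, 4) → (2, 4, 0, 4) → (2, 4, 1, 4) → (2, 4, 1, 3) → (2, 4, 1, 2) → (2, 4, 1, 1))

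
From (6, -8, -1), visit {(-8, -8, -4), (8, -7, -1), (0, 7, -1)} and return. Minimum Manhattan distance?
68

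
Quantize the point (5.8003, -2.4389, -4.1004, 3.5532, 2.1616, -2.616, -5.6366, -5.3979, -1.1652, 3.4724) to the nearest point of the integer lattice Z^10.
(6, -2, -4, 4, 2, -3, -6, -5, -1, 3)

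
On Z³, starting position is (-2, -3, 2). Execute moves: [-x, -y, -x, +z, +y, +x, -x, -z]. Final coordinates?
(-4, -3, 2)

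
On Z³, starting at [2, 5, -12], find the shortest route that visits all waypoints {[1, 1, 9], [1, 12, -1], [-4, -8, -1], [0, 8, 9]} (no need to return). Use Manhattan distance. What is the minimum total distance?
66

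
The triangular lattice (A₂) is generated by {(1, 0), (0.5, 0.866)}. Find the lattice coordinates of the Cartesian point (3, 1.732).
2b₁ + 2b₂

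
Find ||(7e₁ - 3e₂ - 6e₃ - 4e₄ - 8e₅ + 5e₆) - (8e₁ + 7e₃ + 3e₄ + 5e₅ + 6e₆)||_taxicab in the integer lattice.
38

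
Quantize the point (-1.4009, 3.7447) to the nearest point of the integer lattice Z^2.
(-1, 4)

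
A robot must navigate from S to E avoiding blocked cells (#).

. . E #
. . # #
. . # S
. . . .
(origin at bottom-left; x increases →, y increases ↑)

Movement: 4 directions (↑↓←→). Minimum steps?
7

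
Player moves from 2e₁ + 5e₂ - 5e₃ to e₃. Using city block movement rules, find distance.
13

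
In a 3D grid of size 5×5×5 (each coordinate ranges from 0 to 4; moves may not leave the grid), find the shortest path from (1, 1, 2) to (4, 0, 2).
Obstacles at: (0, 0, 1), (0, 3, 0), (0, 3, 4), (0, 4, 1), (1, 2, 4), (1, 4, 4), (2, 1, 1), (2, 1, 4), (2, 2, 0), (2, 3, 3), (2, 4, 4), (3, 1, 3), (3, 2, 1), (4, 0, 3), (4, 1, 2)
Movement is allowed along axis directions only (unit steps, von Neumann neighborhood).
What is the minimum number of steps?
4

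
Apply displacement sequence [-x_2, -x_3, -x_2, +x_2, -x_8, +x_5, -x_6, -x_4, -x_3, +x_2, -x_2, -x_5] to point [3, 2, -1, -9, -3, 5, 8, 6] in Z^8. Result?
(3, 1, -3, -10, -3, 4, 8, 5)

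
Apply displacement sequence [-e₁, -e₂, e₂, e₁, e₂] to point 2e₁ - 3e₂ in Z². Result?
(2, -2)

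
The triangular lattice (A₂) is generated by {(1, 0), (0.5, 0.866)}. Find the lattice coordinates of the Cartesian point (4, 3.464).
2b₁ + 4b₂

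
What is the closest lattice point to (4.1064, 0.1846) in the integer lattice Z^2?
(4, 0)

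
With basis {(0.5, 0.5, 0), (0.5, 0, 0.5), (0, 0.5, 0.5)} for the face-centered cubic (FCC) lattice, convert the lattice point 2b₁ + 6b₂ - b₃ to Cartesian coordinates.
(4, 0.5, 2.5)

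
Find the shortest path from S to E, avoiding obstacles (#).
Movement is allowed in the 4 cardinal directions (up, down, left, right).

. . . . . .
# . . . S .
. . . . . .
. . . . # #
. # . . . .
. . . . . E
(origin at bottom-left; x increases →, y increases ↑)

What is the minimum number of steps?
7
(one shortest path: (4, 4) → (3, 4) → (3, 3) → (3, 2) → (3, 1) → (4, 1) → (5, 1) → (5, 0))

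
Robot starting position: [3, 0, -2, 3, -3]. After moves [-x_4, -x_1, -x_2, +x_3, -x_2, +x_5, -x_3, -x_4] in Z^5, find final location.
(2, -2, -2, 1, -2)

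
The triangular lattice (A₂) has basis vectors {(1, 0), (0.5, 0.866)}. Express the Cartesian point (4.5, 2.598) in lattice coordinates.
3b₁ + 3b₂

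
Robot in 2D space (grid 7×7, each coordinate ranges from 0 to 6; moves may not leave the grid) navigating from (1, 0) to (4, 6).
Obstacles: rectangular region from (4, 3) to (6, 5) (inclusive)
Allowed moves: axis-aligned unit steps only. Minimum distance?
9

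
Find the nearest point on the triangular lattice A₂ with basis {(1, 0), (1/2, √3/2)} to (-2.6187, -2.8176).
(-2.5, -2.598)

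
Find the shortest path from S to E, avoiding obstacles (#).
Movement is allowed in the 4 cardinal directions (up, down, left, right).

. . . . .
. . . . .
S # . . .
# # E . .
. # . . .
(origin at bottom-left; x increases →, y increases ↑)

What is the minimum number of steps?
5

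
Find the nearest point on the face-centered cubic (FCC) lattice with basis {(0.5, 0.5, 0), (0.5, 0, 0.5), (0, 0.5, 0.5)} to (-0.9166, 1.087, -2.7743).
(-1, 1, -3)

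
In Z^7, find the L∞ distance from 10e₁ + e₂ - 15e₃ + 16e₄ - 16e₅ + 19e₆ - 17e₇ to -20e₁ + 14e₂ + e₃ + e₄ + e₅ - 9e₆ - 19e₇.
30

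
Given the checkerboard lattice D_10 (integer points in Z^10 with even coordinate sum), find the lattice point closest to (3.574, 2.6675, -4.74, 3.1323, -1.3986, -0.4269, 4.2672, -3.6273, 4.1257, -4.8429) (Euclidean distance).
(4, 3, -5, 3, -1, -1, 4, -4, 4, -5)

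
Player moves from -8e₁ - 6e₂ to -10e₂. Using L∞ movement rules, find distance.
8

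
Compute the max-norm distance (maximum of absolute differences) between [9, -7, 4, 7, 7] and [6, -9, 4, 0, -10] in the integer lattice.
17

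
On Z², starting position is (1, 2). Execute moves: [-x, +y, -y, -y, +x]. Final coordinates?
(1, 1)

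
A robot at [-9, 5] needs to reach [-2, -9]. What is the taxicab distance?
21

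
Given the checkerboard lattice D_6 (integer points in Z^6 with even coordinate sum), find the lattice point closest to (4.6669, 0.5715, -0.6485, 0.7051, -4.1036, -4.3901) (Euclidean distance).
(5, 1, -1, 1, -4, -4)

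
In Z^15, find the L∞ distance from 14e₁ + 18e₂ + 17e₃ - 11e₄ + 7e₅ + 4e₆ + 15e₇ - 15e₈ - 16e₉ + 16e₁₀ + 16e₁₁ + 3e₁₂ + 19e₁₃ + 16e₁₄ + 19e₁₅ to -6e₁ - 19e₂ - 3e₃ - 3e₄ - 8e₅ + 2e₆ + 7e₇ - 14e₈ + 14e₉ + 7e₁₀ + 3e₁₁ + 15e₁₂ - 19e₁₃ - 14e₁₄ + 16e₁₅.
38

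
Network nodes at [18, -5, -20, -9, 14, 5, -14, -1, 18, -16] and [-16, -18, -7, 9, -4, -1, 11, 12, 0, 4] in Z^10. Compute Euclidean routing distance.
60.7947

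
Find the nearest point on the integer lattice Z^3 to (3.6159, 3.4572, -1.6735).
(4, 3, -2)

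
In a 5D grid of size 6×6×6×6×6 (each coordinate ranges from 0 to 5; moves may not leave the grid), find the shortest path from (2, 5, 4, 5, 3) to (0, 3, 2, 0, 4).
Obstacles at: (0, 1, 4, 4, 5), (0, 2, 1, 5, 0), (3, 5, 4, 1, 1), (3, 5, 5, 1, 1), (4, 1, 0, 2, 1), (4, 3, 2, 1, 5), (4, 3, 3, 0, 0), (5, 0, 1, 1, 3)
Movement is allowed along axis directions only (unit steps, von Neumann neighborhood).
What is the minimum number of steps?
12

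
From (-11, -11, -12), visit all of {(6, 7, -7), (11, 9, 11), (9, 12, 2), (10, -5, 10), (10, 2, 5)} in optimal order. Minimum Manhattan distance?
97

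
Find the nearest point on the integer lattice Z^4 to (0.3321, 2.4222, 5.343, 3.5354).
(0, 2, 5, 4)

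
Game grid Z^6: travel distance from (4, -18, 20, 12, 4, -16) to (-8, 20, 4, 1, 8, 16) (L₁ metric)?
113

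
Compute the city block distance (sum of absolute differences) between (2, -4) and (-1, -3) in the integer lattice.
4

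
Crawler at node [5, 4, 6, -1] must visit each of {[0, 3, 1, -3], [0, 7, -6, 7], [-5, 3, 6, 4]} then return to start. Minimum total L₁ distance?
74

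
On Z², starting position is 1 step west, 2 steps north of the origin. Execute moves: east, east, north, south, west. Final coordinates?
(0, 2)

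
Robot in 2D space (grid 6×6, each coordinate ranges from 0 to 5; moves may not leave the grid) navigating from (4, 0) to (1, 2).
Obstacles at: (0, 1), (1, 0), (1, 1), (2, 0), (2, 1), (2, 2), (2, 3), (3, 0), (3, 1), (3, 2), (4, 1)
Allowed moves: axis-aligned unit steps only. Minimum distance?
11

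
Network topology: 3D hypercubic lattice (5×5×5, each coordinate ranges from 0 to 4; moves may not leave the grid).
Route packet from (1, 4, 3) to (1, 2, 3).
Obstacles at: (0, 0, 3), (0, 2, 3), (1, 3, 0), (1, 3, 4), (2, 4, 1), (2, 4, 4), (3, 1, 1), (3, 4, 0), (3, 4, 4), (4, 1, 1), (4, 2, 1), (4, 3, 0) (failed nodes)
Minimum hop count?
2
(one shortest path: (1, 4, 3) → (1, 3, 3) → (1, 2, 3))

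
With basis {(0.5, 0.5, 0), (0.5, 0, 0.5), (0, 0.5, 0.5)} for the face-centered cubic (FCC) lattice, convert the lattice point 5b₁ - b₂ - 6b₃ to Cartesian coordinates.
(2, -0.5, -3.5)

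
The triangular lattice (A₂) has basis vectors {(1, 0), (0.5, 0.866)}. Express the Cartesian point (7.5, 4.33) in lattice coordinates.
5b₁ + 5b₂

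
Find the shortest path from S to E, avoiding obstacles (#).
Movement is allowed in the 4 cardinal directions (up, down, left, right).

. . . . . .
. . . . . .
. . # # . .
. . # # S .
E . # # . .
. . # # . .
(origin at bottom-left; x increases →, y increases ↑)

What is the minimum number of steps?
9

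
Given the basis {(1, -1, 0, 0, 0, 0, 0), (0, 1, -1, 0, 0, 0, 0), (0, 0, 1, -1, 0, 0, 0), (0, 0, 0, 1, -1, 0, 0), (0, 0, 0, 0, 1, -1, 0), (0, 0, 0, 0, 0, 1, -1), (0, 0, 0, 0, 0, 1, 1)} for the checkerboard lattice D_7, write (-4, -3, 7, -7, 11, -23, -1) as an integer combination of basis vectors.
-4b₁ - 7b₂ - 7b₄ + 4b₅ - 9b₆ - 10b₇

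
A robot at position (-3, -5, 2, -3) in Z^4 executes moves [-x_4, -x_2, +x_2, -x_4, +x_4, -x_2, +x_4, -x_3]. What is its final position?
(-3, -6, 1, -3)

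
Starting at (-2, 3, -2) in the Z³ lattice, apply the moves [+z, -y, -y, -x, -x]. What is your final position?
(-4, 1, -1)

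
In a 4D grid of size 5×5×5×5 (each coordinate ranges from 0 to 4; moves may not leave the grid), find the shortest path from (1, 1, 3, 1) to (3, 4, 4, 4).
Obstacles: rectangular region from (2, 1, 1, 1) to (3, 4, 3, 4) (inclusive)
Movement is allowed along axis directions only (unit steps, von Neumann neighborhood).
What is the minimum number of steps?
9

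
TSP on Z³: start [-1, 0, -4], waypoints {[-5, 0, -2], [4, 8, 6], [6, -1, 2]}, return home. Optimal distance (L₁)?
60
(one optimal route: (-1, 0, -4) → (-5, 0, -2) → (4, 8, 6) → (6, -1, 2) → (-1, 0, -4))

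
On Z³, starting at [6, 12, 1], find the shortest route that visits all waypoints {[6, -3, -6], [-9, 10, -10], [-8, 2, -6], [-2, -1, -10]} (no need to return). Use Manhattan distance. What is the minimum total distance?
62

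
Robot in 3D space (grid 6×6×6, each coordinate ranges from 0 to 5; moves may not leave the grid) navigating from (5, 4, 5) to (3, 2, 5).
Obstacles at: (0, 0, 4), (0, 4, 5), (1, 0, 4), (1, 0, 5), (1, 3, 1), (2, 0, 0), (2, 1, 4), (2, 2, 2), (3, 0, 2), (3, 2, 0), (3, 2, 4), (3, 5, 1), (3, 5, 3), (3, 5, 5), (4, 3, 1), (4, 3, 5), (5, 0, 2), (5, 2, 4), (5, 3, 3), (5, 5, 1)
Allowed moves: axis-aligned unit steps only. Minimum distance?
4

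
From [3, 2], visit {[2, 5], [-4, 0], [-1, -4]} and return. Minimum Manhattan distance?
32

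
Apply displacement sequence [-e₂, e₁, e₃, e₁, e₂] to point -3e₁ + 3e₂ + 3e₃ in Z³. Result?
(-1, 3, 4)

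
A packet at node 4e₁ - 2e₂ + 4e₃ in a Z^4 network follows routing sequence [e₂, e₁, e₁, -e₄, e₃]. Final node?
(6, -1, 5, -1)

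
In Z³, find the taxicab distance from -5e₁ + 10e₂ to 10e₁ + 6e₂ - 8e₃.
27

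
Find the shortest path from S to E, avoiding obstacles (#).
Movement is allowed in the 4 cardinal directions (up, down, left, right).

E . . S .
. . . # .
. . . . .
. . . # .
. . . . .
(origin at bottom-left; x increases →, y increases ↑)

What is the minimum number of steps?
3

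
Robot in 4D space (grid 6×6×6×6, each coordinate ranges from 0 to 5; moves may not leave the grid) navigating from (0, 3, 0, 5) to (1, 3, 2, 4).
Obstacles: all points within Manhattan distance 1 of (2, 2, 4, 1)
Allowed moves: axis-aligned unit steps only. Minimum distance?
4
(one shortest path: (0, 3, 0, 5) → (1, 3, 0, 5) → (1, 3, 1, 5) → (1, 3, 2, 5) → (1, 3, 2, 4))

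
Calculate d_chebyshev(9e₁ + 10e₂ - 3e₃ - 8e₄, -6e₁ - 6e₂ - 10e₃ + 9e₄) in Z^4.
17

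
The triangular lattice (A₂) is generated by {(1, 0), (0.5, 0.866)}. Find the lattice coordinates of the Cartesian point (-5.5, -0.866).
-5b₁ - b₂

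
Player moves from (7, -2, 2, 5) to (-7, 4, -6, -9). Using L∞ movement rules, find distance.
14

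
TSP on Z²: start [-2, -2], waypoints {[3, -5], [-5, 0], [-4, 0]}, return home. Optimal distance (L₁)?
26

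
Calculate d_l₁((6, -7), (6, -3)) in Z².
4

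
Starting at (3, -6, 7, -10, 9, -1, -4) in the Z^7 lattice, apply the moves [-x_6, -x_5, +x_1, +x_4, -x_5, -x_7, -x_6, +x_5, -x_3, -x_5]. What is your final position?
(4, -6, 6, -9, 7, -3, -5)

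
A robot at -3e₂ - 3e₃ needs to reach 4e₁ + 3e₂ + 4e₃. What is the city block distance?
17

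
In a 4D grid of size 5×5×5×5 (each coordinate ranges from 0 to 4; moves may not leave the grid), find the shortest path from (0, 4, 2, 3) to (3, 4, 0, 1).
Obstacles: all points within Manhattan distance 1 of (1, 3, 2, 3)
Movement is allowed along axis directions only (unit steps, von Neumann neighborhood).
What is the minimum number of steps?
7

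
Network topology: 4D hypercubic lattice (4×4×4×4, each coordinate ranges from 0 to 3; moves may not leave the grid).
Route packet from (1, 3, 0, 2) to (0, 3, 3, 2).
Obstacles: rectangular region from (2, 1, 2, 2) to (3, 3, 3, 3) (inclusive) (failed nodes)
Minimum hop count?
4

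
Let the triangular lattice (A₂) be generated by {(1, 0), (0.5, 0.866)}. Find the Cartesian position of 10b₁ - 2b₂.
(9, -1.732)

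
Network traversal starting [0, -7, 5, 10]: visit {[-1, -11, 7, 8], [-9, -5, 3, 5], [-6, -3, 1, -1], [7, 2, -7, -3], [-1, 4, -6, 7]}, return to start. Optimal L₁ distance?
118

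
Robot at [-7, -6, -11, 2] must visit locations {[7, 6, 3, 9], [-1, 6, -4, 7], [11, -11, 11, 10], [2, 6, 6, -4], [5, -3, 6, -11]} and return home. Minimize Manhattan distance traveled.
180
(one optimal route: (-7, -6, -11, 2) → (-1, 6, -4, 7) → (7, 6, 3, 9) → (11, -11, 11, 10) → (5, -3, 6, -11) → (2, 6, 6, -4) → (-7, -6, -11, 2))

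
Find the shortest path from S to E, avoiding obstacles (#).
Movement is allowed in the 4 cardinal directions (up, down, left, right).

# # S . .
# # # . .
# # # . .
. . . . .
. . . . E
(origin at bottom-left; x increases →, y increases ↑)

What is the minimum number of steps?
6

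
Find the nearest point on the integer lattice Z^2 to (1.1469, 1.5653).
(1, 2)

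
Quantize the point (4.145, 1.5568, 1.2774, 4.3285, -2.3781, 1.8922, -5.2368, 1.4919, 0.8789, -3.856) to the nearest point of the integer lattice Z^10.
(4, 2, 1, 4, -2, 2, -5, 1, 1, -4)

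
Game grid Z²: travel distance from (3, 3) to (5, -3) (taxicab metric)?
8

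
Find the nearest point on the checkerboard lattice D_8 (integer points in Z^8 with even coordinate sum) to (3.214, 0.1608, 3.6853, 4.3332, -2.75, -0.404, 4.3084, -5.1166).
(3, 0, 4, 4, -3, -1, 4, -5)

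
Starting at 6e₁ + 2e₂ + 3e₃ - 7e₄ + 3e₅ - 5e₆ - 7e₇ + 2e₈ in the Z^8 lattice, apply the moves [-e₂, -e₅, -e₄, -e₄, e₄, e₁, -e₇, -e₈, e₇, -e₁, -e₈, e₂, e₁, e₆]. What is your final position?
(7, 2, 3, -8, 2, -4, -7, 0)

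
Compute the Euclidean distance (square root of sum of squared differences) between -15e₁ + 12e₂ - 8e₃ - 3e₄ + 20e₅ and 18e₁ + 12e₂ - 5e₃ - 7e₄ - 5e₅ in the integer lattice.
41.7013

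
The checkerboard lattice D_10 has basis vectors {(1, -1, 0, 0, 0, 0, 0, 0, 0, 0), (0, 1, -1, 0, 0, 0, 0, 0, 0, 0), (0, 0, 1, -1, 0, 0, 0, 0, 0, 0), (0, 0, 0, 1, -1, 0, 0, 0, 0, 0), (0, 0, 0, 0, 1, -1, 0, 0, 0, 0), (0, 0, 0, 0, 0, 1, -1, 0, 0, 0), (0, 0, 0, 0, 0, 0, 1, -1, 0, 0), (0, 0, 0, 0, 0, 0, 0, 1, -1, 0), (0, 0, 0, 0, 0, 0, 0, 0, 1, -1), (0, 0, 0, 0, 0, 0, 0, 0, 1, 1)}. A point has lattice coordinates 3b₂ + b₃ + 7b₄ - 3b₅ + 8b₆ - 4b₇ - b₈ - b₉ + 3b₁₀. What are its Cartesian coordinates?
(0, 3, -2, 6, -10, 11, -12, 3, 3, 4)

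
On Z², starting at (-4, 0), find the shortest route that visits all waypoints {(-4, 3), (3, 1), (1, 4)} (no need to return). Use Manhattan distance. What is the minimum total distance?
14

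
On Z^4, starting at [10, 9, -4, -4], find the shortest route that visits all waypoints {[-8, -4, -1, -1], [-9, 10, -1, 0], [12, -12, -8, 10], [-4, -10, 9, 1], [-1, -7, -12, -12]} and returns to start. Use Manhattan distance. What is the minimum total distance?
190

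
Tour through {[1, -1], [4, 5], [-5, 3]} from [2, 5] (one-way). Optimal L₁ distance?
21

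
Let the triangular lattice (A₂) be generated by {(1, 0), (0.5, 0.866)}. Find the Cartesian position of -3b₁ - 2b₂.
(-4, -1.732)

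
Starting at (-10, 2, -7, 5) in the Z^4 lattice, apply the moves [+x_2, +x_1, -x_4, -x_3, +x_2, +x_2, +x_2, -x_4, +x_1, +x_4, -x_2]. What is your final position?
(-8, 5, -8, 4)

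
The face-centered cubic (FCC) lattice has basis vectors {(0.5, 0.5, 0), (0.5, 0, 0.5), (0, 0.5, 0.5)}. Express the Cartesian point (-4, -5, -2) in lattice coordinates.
-7b₁ - b₂ - 3b₃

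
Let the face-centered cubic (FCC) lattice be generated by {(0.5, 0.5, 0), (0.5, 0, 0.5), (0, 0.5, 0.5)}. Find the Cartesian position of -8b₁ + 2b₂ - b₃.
(-3, -4.5, 0.5)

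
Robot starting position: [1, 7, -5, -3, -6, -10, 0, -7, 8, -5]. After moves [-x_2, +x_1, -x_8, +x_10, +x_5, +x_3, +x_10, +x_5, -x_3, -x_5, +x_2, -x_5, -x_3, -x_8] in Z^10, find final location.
(2, 7, -6, -3, -6, -10, 0, -9, 8, -3)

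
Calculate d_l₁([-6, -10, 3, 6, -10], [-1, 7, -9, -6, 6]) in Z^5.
62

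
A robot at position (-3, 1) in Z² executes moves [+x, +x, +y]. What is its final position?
(-1, 2)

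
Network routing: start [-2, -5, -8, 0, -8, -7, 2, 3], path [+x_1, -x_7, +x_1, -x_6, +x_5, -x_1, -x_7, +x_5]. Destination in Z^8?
(-1, -5, -8, 0, -6, -8, 0, 3)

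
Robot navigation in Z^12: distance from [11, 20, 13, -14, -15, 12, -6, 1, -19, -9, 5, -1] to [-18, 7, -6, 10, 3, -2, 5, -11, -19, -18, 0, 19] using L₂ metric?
56.9034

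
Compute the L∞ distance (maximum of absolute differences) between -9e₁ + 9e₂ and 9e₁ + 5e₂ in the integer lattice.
18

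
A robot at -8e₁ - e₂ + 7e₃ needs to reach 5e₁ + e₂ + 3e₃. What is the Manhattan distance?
19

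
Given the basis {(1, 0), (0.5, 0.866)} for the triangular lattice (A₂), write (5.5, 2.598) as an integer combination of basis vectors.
4b₁ + 3b₂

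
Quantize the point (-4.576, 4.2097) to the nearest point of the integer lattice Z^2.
(-5, 4)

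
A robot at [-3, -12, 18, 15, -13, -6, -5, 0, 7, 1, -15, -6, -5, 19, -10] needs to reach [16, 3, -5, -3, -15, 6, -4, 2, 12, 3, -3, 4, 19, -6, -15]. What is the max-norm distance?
25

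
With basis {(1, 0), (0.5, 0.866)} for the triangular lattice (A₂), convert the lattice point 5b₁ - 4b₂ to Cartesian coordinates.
(3, -3.464)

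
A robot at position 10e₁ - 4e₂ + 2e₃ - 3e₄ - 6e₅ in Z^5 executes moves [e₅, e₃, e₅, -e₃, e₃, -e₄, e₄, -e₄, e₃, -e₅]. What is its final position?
(10, -4, 4, -4, -5)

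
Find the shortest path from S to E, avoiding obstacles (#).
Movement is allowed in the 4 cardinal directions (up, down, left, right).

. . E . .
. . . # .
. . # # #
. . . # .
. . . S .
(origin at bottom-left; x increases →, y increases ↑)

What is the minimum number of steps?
7
(one shortest path: (3, 0) → (2, 0) → (1, 0) → (1, 1) → (1, 2) → (1, 3) → (2, 3) → (2, 4))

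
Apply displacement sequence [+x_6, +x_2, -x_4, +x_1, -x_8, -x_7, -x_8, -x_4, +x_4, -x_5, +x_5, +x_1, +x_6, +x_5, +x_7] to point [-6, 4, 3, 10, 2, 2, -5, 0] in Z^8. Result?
(-4, 5, 3, 9, 3, 4, -5, -2)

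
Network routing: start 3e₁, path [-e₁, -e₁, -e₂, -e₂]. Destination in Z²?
(1, -2)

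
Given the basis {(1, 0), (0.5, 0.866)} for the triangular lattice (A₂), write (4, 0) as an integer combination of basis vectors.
4b₁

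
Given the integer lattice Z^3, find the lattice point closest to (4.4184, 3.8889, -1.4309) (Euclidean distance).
(4, 4, -1)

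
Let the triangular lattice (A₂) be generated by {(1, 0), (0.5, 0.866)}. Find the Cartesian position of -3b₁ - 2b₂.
(-4, -1.732)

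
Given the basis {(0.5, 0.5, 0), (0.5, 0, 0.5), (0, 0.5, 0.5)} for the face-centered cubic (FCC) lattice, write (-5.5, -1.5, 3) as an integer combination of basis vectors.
-10b₁ - b₂ + 7b₃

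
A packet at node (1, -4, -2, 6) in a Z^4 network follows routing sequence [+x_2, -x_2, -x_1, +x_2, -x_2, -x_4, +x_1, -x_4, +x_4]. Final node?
(1, -4, -2, 5)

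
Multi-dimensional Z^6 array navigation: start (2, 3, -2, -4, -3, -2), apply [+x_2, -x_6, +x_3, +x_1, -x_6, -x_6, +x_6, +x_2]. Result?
(3, 5, -1, -4, -3, -4)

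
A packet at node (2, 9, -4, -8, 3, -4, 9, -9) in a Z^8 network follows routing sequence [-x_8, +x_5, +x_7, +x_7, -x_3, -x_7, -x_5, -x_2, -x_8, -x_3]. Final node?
(2, 8, -6, -8, 3, -4, 10, -11)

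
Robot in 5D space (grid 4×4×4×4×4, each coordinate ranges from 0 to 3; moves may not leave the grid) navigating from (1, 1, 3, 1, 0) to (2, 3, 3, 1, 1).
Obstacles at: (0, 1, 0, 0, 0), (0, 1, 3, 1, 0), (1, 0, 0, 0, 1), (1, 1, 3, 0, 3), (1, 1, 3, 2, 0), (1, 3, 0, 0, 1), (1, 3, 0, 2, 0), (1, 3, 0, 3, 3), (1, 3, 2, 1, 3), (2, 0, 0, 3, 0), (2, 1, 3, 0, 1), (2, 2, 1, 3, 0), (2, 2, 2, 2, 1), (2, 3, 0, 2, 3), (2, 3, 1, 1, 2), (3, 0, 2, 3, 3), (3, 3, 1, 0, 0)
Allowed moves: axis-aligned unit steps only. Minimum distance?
4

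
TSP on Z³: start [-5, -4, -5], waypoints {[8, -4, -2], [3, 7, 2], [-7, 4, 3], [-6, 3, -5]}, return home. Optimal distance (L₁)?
68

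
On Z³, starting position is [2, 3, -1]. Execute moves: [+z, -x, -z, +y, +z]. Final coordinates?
(1, 4, 0)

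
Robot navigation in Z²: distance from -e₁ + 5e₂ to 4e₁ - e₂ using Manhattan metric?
11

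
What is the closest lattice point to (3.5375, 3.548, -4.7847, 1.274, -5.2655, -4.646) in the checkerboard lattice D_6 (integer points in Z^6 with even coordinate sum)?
(4, 4, -5, 1, -5, -5)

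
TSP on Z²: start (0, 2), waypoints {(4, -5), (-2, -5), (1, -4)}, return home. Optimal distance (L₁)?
26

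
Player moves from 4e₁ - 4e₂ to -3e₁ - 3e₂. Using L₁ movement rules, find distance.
8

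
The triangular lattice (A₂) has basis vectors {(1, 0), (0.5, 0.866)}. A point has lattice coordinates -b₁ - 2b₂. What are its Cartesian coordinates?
(-2, -1.732)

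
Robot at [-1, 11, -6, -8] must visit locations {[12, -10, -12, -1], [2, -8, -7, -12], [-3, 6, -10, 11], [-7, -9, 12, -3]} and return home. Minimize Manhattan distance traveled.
186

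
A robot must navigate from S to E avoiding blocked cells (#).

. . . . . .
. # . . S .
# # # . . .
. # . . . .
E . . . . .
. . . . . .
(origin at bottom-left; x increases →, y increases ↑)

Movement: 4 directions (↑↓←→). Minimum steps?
7
(one shortest path: (4, 4) → (3, 4) → (3, 3) → (3, 2) → (2, 2) → (2, 1) → (1, 1) → (0, 1))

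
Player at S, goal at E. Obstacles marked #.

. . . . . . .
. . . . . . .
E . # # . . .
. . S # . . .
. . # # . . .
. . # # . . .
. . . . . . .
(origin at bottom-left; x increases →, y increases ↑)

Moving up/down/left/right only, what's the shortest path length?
3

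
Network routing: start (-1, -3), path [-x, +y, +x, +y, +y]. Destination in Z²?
(-1, 0)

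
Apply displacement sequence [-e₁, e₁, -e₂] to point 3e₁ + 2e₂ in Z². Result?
(3, 1)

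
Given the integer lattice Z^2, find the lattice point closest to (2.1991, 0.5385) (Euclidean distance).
(2, 1)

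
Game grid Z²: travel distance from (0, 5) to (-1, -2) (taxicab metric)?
8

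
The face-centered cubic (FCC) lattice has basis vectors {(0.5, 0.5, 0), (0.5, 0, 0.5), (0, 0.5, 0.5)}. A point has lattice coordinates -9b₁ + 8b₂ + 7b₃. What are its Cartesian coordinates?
(-0.5, -1, 7.5)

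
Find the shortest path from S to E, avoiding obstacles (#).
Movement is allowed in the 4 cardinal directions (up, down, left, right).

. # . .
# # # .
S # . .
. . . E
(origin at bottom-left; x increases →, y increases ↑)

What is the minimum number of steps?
4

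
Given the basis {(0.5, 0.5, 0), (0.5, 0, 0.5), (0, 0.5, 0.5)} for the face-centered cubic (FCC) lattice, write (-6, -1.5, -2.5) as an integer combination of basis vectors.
-5b₁ - 7b₂ + 2b₃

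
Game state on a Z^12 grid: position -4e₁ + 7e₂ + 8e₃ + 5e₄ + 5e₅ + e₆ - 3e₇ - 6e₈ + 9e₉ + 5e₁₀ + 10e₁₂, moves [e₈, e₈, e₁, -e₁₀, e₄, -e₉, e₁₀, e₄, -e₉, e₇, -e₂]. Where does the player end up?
(-3, 6, 8, 7, 5, 1, -2, -4, 7, 5, 0, 10)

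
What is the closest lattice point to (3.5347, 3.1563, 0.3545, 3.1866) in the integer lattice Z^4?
(4, 3, 0, 3)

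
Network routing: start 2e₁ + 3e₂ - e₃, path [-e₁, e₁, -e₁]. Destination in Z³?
(1, 3, -1)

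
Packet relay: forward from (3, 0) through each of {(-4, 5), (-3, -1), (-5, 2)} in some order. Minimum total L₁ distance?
16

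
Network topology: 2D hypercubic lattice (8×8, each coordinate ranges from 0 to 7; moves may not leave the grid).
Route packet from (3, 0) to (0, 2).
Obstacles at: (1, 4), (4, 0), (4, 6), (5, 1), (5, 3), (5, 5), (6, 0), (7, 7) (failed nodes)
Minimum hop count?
5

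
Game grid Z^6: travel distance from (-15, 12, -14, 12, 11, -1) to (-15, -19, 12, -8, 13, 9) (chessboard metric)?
31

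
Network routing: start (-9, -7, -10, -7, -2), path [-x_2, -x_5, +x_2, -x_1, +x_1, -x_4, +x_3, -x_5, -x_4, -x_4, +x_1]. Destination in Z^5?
(-8, -7, -9, -10, -4)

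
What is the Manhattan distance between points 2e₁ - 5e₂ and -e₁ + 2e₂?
10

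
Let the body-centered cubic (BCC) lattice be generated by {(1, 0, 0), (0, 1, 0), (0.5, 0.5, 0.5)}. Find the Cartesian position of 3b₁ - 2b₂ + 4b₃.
(5, 0, 2)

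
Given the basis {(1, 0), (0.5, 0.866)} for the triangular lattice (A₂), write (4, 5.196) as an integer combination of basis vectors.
b₁ + 6b₂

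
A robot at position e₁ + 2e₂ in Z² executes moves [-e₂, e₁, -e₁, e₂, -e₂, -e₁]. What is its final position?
(0, 1)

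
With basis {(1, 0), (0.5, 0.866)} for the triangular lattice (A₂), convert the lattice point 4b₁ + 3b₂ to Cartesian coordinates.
(5.5, 2.598)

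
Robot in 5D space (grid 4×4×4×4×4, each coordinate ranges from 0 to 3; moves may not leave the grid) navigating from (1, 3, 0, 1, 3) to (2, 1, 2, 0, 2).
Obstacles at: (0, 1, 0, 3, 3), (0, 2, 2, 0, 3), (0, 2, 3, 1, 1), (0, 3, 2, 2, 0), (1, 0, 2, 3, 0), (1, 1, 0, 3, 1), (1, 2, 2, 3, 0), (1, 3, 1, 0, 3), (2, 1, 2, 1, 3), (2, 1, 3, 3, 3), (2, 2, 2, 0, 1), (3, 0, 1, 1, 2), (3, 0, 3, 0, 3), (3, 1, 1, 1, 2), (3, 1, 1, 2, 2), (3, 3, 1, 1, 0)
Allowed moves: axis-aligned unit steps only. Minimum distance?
7
(one shortest path: (1, 3, 0, 1, 3) → (2, 3, 0, 1, 3) → (2, 2, 0, 1, 3) → (2, 1, 0, 1, 3) → (2, 1, 1, 1, 3) → (2, 1, 1, 0, 3) → (2, 1, 2, 0, 3) → (2, 1, 2, 0, 2))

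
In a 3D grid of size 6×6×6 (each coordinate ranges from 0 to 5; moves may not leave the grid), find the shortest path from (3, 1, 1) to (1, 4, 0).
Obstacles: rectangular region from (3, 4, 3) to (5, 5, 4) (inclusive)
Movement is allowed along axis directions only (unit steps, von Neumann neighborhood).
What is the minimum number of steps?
6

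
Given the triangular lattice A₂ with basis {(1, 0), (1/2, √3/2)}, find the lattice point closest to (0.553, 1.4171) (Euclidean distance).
(1, 1.732)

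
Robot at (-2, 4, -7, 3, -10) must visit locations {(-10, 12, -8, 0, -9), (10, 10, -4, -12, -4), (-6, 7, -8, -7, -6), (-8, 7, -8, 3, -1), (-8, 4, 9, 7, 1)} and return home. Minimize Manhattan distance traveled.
172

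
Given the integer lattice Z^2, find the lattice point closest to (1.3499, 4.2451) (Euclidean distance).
(1, 4)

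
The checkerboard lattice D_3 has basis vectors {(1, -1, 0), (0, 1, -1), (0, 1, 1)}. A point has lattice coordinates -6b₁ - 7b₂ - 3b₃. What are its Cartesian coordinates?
(-6, -4, 4)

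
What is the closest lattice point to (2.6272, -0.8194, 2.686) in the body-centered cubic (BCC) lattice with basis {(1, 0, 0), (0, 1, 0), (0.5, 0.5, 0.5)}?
(2.5, -0.5, 2.5)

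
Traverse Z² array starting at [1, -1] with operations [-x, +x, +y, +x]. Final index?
(2, 0)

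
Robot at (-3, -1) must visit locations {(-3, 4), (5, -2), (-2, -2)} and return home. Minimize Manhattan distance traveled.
28
(one optimal route: (-3, -1) → (-3, 4) → (5, -2) → (-2, -2) → (-3, -1))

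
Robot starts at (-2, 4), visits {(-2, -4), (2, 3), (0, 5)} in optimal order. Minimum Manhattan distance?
18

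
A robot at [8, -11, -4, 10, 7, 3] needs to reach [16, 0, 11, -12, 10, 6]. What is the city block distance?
62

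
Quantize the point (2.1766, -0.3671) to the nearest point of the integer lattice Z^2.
(2, 0)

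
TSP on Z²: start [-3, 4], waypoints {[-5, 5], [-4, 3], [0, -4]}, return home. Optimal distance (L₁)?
28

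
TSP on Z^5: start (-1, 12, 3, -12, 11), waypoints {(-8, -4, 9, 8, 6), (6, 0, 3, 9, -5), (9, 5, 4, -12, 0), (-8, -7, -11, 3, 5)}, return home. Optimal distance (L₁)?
190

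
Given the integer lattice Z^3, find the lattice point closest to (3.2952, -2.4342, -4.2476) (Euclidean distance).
(3, -2, -4)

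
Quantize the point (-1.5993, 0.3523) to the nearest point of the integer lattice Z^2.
(-2, 0)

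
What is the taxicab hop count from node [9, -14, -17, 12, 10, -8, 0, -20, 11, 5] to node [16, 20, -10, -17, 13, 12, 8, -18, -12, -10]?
148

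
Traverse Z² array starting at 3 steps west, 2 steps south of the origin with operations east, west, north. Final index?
(-3, -1)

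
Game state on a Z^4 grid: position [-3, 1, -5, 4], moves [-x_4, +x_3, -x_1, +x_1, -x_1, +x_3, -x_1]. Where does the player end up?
(-5, 1, -3, 3)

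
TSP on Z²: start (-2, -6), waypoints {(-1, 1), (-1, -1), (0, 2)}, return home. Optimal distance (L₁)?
20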